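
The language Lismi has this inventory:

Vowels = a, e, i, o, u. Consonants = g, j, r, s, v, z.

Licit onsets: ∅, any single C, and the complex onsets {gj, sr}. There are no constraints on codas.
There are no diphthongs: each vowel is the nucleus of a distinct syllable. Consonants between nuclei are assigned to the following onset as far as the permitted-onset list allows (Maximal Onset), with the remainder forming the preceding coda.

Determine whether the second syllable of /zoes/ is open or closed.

The vowels are o, e — 2 nuclei, so 2 syllables.
Between /o/ (V1) and /e/ (V2): hiatus — the boundary sits between the two vowels.
Result: zo.es.
Syllable 2 is /es/ with coda /s/, so it is closed.

closed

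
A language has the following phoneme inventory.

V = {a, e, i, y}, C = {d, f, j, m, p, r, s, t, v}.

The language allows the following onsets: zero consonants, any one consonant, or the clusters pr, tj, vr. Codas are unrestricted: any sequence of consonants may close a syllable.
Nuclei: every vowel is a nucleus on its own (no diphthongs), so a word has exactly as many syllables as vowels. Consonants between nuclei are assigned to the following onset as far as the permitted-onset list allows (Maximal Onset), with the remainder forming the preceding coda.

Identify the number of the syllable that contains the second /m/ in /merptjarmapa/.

3

Vowels present: e, a, a, a; each is a nucleus, giving 4 syllables.
/e…a/ gap (V1→V2): cluster /rptj/ — the longest permitted-onset suffix is /tj/; onset = /tj/, preceding coda = /rp/.
/a…a/ gap (V2→V3): /rm/; trying suffixes from longest down, /m/ is the first permitted one, so coda /r/ | onset /m/.
/a…a/ gap (V3→V4): just /p/ — single C goes to the following onset.
Syllabification: merp.tjar.ma.pa.
The second /m/ is in the onset of syllable 3 (/ma/).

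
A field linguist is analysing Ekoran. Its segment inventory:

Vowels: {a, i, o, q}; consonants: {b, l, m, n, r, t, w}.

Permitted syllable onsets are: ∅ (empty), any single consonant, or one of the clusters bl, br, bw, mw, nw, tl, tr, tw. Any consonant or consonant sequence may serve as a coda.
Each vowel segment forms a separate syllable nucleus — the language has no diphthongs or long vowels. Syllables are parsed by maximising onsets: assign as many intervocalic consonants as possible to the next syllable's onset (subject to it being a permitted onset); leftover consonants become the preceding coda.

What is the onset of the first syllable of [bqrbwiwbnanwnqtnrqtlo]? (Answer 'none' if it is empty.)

b

Vowels present: q, i, a, q, q, o; each is a nucleus, giving 6 syllables.
/q…i/ gap (V1→V2): cluster /rbw/ — the longest permitted-onset suffix is /bw/; onset = /bw/, preceding coda = /r/.
/i…a/ gap (V2→V3): cluster /wbn/ — the longest permitted-onset suffix is /n/; onset = /n/, preceding coda = /wb/.
/a…q/ gap (V3→V4): cluster /nwn/ — the longest permitted-onset suffix is /n/; onset = /n/, preceding coda = /nw/.
/q…q/ gap (V4→V5): /tnr/ — longest licit onset from the right is /r/, leaving /tn/ as coda.
/q…o/ gap (V5→V6): /tl/ is a licit onset in full, so it all attaches to the next syllable.
Syllabification: bqr.bwiwb.nanw.nqtn.rq.tlo.
Syllable 1 is /bqr/: onset /b/, nucleus /q/, coda /r/.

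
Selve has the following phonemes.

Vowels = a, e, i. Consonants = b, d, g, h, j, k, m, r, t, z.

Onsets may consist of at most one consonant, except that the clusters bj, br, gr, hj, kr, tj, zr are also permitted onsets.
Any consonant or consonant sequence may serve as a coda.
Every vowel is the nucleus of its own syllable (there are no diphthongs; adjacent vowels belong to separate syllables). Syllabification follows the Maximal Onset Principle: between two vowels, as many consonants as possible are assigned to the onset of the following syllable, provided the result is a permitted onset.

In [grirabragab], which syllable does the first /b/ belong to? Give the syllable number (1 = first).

Vowels present: i, a, a, a; each is a nucleus, giving 4 syllables.
/i…a/ gap (V1→V2): just /r/ — single C goes to the following onset.
/a…a/ gap (V2→V3): cluster /br/ — /br/ is itself a permitted onset, so the whole cluster goes right; preceding coda = ∅.
/a…a/ gap (V3→V4): just /g/ — single C goes to the following onset.
So the parse is gri.ra.bra.gab.
The first /b/ is in the onset of syllable 3 (/bra/).

3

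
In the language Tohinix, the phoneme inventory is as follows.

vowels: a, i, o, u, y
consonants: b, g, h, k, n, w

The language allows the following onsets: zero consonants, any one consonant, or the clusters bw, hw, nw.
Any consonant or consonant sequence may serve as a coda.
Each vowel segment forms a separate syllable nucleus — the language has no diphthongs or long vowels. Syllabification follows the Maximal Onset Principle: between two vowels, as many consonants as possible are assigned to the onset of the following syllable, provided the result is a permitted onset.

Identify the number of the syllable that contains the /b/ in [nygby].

2

Nuclei (vowels): y, y → 2 syllables.
V1 /y/ – V2 /y/: /gb/ splits as /g/ + /b/ (/b/ is the longest suffix that is a licit onset).
Result: nyg.by.
The /b/ is in the onset of syllable 2 (/by/).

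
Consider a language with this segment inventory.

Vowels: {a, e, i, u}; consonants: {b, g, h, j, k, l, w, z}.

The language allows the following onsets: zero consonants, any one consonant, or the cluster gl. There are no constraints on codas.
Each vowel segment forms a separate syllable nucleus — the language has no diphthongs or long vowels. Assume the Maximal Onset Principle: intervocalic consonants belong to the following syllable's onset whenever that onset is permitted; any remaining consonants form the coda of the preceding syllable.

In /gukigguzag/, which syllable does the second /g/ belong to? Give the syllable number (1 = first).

2

Nuclei (vowels): u, i, u, a → 4 syllables.
σ1/σ2 boundary: /k/ is a single consonant, so it becomes the next onset.
σ2/σ3 boundary: /gg/; trying suffixes from longest down, /g/ is the first permitted one, so coda /g/ | onset /g/.
σ3/σ4 boundary: just /z/ — single C goes to the following onset.
Result: gu.kig.gu.zag.
The second /g/ is in the coda of syllable 2 (/kig/).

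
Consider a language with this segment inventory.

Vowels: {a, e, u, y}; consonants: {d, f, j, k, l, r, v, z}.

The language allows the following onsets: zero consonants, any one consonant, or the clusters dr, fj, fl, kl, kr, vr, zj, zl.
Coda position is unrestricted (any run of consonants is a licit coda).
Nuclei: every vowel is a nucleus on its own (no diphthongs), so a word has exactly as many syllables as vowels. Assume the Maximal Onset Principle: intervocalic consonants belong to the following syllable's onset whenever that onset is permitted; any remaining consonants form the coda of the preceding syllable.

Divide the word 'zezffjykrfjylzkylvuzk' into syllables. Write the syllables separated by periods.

The vowels are e, y, y, y, u — 5 nuclei, so 5 syllables.
/e…y/ gap (V1→V2): /zffj/ — longest licit onset from the right is /fj/, leaving /zf/ as coda.
/y…y/ gap (V2→V3): /krfj/ — longest licit onset from the right is /fj/, leaving /kr/ as coda.
/y…y/ gap (V3→V4): /lzk/; trying suffixes from longest down, /k/ is the first permitted one, so coda /lz/ | onset /k/.
/y…u/ gap (V4→V5): /lv/ splits as /l/ + /v/ (/v/ is the longest suffix that is a licit onset).

zezf.fjykr.fjylz.kyl.vuzk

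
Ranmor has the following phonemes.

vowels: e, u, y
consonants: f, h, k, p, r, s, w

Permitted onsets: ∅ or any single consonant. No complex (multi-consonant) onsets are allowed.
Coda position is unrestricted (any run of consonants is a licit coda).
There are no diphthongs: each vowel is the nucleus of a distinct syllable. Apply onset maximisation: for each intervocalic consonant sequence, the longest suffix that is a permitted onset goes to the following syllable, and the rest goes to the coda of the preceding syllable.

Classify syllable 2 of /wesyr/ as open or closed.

Vowels present: e, y; each is a nucleus, giving 2 syllables.
Between /e/ (V1) and /y/ (V2): /s/ is a single consonant, so it becomes the next onset.
So the parse is we.syr.
Syllable 2 is /syr/ with coda /r/, so it is closed.

closed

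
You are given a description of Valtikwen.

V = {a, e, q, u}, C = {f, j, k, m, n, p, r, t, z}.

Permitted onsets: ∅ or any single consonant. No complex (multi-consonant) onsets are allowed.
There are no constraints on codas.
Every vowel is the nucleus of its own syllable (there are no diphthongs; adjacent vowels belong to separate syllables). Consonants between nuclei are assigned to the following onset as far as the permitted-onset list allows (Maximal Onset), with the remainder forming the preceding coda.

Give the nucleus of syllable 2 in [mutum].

u

Nuclei (vowels): u, u → 2 syllables.
The second nucleus (vowel 2 from the left) is /u/.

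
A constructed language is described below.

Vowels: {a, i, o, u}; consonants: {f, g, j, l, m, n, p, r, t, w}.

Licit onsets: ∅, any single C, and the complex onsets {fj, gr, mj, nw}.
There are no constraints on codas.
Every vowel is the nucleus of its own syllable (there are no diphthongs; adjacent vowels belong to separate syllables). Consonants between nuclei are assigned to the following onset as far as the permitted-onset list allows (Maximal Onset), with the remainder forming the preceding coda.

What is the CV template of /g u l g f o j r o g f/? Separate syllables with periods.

CVCC.CVC.CVCC

Vowels present: u, o, o; each is a nucleus, giving 3 syllables.
V1 /u/ – V2 /o/: /lgf/; trying suffixes from longest down, /f/ is the first permitted one, so coda /lg/ | onset /f/.
V2 /o/ – V3 /o/: /jr/; trying suffixes from longest down, /r/ is the first permitted one, so coda /j/ | onset /r/.
Syllabification: gulg.foj.rogf.
Mapping each syllable to C/V: /gulg/ → CVCC, /foj/ → CVC, /rogf/ → CVCC.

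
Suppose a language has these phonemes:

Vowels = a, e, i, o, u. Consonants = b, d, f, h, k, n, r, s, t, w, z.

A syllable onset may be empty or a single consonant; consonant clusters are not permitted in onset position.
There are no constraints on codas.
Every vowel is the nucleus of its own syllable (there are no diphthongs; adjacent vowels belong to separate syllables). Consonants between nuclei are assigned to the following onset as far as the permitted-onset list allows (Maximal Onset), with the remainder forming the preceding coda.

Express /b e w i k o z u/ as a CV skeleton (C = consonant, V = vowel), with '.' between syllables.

CV.CV.CV.CV

Nuclei (vowels): e, i, o, u → 4 syllables.
V1 /e/ – V2 /i/: /w/ → onset of the next syllable (single consonants are always licit onsets).
V2 /i/ – V3 /o/: /k/ is a single consonant, so it becomes the next onset.
V3 /o/ – V4 /u/: /z/ is a single consonant, so it becomes the next onset.
Syllabification: be.wi.ko.zu.
Mapping each syllable to C/V: /be/ → CV, /wi/ → CV, /ko/ → CV, /zu/ → CV.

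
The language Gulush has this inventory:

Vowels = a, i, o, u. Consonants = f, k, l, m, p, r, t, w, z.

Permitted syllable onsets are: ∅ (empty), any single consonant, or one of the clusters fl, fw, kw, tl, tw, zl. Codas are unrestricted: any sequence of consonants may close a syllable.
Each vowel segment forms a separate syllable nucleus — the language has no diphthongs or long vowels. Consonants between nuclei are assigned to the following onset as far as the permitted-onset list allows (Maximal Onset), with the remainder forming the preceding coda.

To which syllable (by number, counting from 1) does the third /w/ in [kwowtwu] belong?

The vowels are o, u — 2 nuclei, so 2 syllables.
/o…u/ gap (V1→V2): /wtw/ — longest licit onset from the right is /tw/, leaving /w/ as coda.
Syllabification: kwow.twu.
The third /w/ is in the onset of syllable 2 (/twu/).

2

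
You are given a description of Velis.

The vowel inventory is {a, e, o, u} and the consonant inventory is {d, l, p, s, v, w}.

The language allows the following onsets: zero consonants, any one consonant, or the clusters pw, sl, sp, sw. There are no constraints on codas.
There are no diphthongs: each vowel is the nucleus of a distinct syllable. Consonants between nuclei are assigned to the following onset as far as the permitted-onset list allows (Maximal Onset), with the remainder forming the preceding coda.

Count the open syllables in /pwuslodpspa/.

2

Vowels present: u, o, a; each is a nucleus, giving 3 syllables.
σ1/σ2 boundary: cluster /sl/ — /sl/ is itself a permitted onset, so the whole cluster goes right; preceding coda = ∅.
σ2/σ3 boundary: /dpsp/ — longest licit onset from the right is /sp/, leaving /dp/ as coda.
So the parse is pwu.slodp.spa.
Classifying each syllable: /pwu/ (open), /slodp/ (closed), /spa/ (open).
Open syllables: 2.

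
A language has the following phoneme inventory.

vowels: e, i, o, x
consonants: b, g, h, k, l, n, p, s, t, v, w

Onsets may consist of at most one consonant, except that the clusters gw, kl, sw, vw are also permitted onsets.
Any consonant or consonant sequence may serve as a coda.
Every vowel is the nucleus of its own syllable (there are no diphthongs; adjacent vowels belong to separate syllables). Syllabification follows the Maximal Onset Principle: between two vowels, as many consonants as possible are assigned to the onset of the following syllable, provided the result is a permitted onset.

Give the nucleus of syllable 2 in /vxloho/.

Vowels present: x, o, o; each is a nucleus, giving 3 syllables.
The second nucleus (vowel 2 from the left) is /o/.

o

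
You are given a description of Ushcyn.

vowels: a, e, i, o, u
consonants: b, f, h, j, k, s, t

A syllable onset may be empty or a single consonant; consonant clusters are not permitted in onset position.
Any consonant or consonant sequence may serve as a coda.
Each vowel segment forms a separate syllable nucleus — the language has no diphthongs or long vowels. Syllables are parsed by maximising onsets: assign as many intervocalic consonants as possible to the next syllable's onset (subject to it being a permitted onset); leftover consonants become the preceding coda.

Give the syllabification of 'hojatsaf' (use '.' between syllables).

ho.jat.saf

Vowels present: o, a, a; each is a nucleus, giving 3 syllables.
/o…a/ gap (V1→V2): /j/ → onset of the next syllable (single consonants are always licit onsets).
/a…a/ gap (V2→V3): /ts/ splits as /t/ + /s/ (/s/ is the longest suffix that is a licit onset).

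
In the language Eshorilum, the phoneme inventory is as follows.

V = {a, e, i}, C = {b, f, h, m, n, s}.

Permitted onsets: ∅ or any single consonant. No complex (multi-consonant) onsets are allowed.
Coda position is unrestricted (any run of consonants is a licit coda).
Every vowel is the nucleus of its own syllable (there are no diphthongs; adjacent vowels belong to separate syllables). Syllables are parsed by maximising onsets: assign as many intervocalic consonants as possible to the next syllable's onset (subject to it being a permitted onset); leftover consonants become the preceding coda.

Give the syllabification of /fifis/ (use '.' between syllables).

The vowels are i, i — 2 nuclei, so 2 syllables.
/i…i/ gap (V1→V2): just /f/ — single C goes to the following onset.

fi.fis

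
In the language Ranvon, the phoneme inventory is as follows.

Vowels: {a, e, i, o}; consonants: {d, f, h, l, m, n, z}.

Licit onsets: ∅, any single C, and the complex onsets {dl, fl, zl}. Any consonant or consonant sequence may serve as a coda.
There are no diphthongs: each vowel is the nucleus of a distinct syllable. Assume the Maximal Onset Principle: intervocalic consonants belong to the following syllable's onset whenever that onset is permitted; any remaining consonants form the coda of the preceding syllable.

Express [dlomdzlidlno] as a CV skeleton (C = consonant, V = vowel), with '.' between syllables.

Vowels present: o, i, o; each is a nucleus, giving 3 syllables.
/o…i/ gap (V1→V2): /mdzl/ — longest licit onset from the right is /zl/, leaving /md/ as coda.
/i…o/ gap (V2→V3): /dln/; trying suffixes from longest down, /n/ is the first permitted one, so coda /dl/ | onset /n/.
Result: dlomd.zlidl.no.
Mapping each syllable to C/V: /dlomd/ → CCVCC, /zlidl/ → CCVCC, /no/ → CV.

CCVCC.CCVCC.CV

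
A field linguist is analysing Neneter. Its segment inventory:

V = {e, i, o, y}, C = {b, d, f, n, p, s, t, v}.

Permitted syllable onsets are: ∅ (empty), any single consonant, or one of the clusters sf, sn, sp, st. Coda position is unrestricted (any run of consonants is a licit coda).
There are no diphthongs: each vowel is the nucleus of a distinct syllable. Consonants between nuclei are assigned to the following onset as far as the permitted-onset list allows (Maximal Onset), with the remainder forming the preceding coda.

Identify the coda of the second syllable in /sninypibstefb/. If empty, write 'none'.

none

Nuclei (vowels): i, y, i, e → 4 syllables.
V1 /i/ – V2 /y/: just /n/ — single C goes to the following onset.
V2 /y/ – V3 /i/: /p/ → onset of the next syllable (single consonants are always licit onsets).
V3 /i/ – V4 /e/: /bst/ splits as /b/ + /st/ (/st/ is the longest suffix that is a licit onset).
Syllabification: sni.ny.pib.stefb.
Syllable 2 is /ny/: onset /n/, nucleus /y/, coda ∅.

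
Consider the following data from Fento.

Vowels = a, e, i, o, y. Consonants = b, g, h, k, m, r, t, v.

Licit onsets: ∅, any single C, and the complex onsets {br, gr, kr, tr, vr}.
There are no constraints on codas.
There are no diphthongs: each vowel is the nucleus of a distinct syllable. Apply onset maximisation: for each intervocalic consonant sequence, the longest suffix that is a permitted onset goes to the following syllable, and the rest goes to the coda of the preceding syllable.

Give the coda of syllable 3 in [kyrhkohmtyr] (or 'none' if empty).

The vowels are y, o, y — 3 nuclei, so 3 syllables.
Between /y/ (V1) and /o/ (V2): /rhk/; trying suffixes from longest down, /k/ is the first permitted one, so coda /rh/ | onset /k/.
Between /o/ (V2) and /y/ (V3): /hmt/ splits as /hm/ + /t/ (/t/ is the longest suffix that is a licit onset).
So the parse is kyrh.kohm.tyr.
Syllable 3 is /tyr/: onset /t/, nucleus /y/, coda /r/.

r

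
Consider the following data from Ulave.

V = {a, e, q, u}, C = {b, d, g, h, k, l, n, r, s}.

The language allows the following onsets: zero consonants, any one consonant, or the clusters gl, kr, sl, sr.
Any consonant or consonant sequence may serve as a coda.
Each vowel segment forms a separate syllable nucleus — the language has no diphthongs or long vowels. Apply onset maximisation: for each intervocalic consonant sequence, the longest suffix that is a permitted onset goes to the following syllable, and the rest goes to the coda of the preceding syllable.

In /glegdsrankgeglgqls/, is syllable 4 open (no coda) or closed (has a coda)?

Vowels present: e, a, e, q; each is a nucleus, giving 4 syllables.
/e…a/ gap (V1→V2): /gdsr/ — longest licit onset from the right is /sr/, leaving /gd/ as coda.
/a…e/ gap (V2→V3): /nkg/; trying suffixes from longest down, /g/ is the first permitted one, so coda /nk/ | onset /g/.
/e…q/ gap (V3→V4): /glg/; trying suffixes from longest down, /g/ is the first permitted one, so coda /gl/ | onset /g/.
Result: glegd.srank.gegl.gqls.
Syllable 4 is /gqls/ with coda /ls/, so it is closed.

closed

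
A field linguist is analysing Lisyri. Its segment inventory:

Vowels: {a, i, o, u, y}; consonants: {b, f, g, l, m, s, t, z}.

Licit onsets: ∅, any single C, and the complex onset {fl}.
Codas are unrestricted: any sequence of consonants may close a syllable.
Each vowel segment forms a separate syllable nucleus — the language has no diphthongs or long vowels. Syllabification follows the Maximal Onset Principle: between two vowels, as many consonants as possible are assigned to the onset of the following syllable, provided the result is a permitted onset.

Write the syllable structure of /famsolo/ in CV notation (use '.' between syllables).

The vowels are a, o, o — 3 nuclei, so 3 syllables.
V1 /a/ – V2 /o/: /ms/ — longest licit onset from the right is /s/, leaving /m/ as coda.
V2 /o/ – V3 /o/: /l/ → onset of the next syllable (single consonants are always licit onsets).
Syllabification: fam.so.lo.
Mapping each syllable to C/V: /fam/ → CVC, /so/ → CV, /lo/ → CV.

CVC.CV.CV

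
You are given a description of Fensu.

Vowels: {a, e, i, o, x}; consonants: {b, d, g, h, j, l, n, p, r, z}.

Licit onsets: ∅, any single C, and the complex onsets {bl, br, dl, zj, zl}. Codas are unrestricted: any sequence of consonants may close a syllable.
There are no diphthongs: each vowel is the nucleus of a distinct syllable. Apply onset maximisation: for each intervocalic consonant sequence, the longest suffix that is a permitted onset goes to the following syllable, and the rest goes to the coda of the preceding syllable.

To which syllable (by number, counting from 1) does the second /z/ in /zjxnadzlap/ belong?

3

Nuclei (vowels): x, a, a → 3 syllables.
σ1/σ2 boundary: /n/ is a single consonant, so it becomes the next onset.
σ2/σ3 boundary: /dzl/ — longest licit onset from the right is /zl/, leaving /d/ as coda.
Putting it together: zjx.nad.zlap.
The second /z/ is in the onset of syllable 3 (/zlap/).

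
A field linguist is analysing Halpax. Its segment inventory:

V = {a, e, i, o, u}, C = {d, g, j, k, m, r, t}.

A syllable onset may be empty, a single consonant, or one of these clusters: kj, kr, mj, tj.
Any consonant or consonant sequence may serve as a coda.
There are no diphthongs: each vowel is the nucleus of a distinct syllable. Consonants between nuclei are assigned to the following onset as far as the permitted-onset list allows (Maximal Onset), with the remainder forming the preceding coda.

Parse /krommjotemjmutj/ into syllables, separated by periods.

krom.mjo.temj.mutj

Vowels present: o, o, e, u; each is a nucleus, giving 4 syllables.
V1 /o/ – V2 /o/: cluster /mmj/ — the longest permitted-onset suffix is /mj/; onset = /mj/, preceding coda = /m/.
V2 /o/ – V3 /e/: /t/ → onset of the next syllable (single consonants are always licit onsets).
V3 /e/ – V4 /u/: /mjm/ splits as /mj/ + /m/ (/m/ is the longest suffix that is a licit onset).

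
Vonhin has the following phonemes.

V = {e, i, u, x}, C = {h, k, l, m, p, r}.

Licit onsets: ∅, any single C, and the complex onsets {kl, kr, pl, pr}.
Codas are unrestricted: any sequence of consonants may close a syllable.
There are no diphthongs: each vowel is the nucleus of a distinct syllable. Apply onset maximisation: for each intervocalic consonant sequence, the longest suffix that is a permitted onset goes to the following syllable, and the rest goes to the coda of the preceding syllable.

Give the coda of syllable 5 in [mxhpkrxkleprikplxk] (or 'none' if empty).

k

Nuclei (vowels): x, x, e, i, x → 5 syllables.
/x…x/ gap (V1→V2): /hpkr/ — longest licit onset from the right is /kr/, leaving /hp/ as coda.
/x…e/ gap (V2→V3): /kl/ — entire cluster is a permitted onset → onset /kl/, coda ∅.
/e…i/ gap (V3→V4): cluster /pr/ — /pr/ is itself a permitted onset, so the whole cluster goes right; preceding coda = ∅.
/i…x/ gap (V4→V5): /kpl/ splits as /k/ + /pl/ (/pl/ is the longest suffix that is a licit onset).
Putting it together: mxhp.krx.kle.prik.plxk.
Syllable 5 is /plxk/: onset /pl/, nucleus /x/, coda /k/.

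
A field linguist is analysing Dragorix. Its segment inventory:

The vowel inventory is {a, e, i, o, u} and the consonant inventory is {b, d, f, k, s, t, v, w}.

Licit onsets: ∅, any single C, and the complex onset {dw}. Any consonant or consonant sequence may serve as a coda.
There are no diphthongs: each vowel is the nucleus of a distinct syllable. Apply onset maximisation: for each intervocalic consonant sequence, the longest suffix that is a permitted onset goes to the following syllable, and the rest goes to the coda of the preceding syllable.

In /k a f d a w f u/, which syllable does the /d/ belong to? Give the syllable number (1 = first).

Vowels present: a, a, u; each is a nucleus, giving 3 syllables.
V1 /a/ – V2 /a/: cluster /fd/ — the longest permitted-onset suffix is /d/; onset = /d/, preceding coda = /f/.
V2 /a/ – V3 /u/: /wf/ splits as /w/ + /f/ (/f/ is the longest suffix that is a licit onset).
So the parse is kaf.daw.fu.
The /d/ is in the onset of syllable 2 (/daw/).

2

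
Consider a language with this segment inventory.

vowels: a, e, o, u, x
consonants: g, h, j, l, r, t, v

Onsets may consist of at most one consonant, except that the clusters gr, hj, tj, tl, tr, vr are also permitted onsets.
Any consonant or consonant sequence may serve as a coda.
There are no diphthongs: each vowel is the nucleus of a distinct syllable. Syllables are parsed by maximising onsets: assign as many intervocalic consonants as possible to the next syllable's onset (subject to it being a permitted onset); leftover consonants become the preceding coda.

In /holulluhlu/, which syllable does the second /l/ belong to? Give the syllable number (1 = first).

2

The vowels are o, u, u, u — 4 nuclei, so 4 syllables.
V1 /o/ – V2 /u/: /l/ is a single consonant, so it becomes the next onset.
V2 /u/ – V3 /u/: /ll/ — longest licit onset from the right is /l/, leaving /l/ as coda.
V3 /u/ – V4 /u/: cluster /hl/ — the longest permitted-onset suffix is /l/; onset = /l/, preceding coda = /h/.
Syllabification: ho.lul.luh.lu.
The second /l/ is in the coda of syllable 2 (/lul/).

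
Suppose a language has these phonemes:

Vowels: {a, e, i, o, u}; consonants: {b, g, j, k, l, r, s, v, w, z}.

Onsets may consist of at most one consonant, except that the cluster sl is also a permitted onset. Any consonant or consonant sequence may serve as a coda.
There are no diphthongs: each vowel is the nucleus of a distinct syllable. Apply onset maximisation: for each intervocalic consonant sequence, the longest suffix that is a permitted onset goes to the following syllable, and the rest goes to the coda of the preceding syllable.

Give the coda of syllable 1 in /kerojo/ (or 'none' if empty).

Nuclei (vowels): e, o, o → 3 syllables.
Between /e/ (V1) and /o/ (V2): /r/ is a single consonant, so it becomes the next onset.
Between /o/ (V2) and /o/ (V3): /j/ is a single consonant, so it becomes the next onset.
Putting it together: ke.ro.jo.
Syllable 1 is /ke/: onset /k/, nucleus /e/, coda ∅.

none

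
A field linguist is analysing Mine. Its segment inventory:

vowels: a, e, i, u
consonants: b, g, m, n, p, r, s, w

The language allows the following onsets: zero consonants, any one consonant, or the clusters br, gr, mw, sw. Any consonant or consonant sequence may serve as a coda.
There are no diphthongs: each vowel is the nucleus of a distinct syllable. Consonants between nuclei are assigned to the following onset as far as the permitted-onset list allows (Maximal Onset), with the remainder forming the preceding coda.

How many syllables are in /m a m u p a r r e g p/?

4

Nuclei (vowels): a, u, a, e → 4 syllables.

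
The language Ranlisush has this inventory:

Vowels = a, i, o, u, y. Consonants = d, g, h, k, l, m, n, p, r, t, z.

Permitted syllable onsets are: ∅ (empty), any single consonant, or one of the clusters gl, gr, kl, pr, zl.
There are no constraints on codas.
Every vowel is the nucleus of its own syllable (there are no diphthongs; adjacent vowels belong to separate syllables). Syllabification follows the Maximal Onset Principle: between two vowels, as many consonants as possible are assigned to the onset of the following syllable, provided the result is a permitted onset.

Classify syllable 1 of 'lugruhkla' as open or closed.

open

Nuclei (vowels): u, u, a → 3 syllables.
/u…u/ gap (V1→V2): /gr/ — entire cluster is a permitted onset → onset /gr/, coda ∅.
/u…a/ gap (V2→V3): /hkl/ splits as /h/ + /kl/ (/kl/ is the longest suffix that is a licit onset).
So the parse is lu.gruh.kla.
Syllable 1 is /lu/; it ends in its nucleus with no coda, so it is open.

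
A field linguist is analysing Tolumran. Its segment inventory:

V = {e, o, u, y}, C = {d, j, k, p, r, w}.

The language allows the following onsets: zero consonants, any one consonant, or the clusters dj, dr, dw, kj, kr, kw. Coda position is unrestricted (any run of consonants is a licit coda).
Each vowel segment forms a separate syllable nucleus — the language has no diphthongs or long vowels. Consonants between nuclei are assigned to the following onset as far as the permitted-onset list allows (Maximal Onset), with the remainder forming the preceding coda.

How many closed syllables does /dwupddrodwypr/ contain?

2

The vowels are u, o, y — 3 nuclei, so 3 syllables.
σ1/σ2 boundary: /pddr/; trying suffixes from longest down, /dr/ is the first permitted one, so coda /pd/ | onset /dr/.
σ2/σ3 boundary: cluster /dw/ — /dw/ is itself a permitted onset, so the whole cluster goes right; preceding coda = ∅.
Result: dwupd.dro.dwypr.
Classifying each syllable: /dwupd/ (closed), /dro/ (open), /dwypr/ (closed).
Closed syllables: 2.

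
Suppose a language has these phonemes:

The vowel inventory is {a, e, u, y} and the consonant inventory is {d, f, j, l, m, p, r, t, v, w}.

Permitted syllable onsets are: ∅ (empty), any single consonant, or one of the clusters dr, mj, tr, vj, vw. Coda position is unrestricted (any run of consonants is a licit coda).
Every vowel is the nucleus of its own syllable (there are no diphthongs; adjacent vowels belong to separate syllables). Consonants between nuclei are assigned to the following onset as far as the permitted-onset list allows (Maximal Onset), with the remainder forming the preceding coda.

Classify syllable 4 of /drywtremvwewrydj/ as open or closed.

closed

Vowels present: y, e, e, y; each is a nucleus, giving 4 syllables.
/y…e/ gap (V1→V2): cluster /wtr/ — the longest permitted-onset suffix is /tr/; onset = /tr/, preceding coda = /w/.
/e…e/ gap (V2→V3): /mvw/; trying suffixes from longest down, /vw/ is the first permitted one, so coda /m/ | onset /vw/.
/e…y/ gap (V3→V4): /wr/ — longest licit onset from the right is /r/, leaving /w/ as coda.
Syllabification: dryw.trem.vwew.rydj.
Syllable 4 is /rydj/ with coda /dj/, so it is closed.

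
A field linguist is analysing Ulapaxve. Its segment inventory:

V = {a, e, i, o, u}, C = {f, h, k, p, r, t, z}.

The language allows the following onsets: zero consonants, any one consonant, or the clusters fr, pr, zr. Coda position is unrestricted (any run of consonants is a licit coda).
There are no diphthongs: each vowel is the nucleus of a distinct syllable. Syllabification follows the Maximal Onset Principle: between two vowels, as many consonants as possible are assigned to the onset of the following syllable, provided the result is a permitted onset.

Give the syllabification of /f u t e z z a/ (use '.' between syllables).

Nuclei (vowels): u, e, a → 3 syllables.
/u…e/ gap (V1→V2): just /t/ — single C goes to the following onset.
/e…a/ gap (V2→V3): /zz/ — longest licit onset from the right is /z/, leaving /z/ as coda.

fu.tez.za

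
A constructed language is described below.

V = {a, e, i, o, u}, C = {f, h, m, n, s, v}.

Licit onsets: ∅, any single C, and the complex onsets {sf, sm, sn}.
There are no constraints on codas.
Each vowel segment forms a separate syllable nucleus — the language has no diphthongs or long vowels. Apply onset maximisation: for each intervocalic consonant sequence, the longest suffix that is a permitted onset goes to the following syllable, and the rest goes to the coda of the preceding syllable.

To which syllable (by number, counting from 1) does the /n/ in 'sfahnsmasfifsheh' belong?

Nuclei (vowels): a, a, i, e → 4 syllables.
/a…a/ gap (V1→V2): cluster /hnsm/ — the longest permitted-onset suffix is /sm/; onset = /sm/, preceding coda = /hn/.
/a…i/ gap (V2→V3): cluster /sf/ — /sf/ is itself a permitted onset, so the whole cluster goes right; preceding coda = ∅.
/i…e/ gap (V3→V4): /fsh/ splits as /fs/ + /h/ (/h/ is the longest suffix that is a licit onset).
Result: sfahn.sma.sfifs.heh.
The /n/ is in the coda of syllable 1 (/sfahn/).

1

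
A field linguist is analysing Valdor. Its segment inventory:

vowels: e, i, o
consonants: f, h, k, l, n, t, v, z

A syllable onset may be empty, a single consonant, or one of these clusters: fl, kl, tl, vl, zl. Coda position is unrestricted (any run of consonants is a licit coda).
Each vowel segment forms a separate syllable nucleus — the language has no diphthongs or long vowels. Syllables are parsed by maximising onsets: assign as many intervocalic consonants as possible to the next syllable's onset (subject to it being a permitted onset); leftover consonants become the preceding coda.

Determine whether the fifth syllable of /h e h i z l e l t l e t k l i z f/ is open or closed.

The vowels are e, i, e, e, i — 5 nuclei, so 5 syllables.
σ1/σ2 boundary: /h/ → onset of the next syllable (single consonants are always licit onsets).
σ2/σ3 boundary: /zl/ — entire cluster is a permitted onset → onset /zl/, coda ∅.
σ3/σ4 boundary: cluster /ltl/ — the longest permitted-onset suffix is /tl/; onset = /tl/, preceding coda = /l/.
σ4/σ5 boundary: cluster /tkl/ — the longest permitted-onset suffix is /kl/; onset = /kl/, preceding coda = /t/.
Syllabification: he.hi.zlel.tlet.klizf.
Syllable 5 is /klizf/ with coda /zf/, so it is closed.

closed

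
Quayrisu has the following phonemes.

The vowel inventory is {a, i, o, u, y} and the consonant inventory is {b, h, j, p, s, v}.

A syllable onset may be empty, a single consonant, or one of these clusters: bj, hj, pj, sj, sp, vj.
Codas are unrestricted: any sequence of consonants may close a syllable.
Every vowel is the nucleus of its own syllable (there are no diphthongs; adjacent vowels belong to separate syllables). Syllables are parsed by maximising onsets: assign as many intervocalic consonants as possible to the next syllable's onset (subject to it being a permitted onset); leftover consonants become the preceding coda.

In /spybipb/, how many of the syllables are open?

Nuclei (vowels): y, i → 2 syllables.
σ1/σ2 boundary: /b/ → onset of the next syllable (single consonants are always licit onsets).
Syllabification: spy.bipb.
Classifying each syllable: /spy/ (open), /bipb/ (closed).
Open syllables: 1.

1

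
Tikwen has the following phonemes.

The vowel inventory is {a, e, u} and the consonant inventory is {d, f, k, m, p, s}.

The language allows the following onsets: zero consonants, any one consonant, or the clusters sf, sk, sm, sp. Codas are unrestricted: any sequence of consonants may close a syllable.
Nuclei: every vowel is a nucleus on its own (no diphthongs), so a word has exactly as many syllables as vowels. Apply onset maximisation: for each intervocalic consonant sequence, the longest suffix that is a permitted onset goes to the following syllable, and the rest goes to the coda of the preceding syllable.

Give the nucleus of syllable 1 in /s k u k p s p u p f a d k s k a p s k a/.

u

Vowels present: u, u, a, a, a; each is a nucleus, giving 5 syllables.
The first nucleus (vowel 1 from the left) is /u/.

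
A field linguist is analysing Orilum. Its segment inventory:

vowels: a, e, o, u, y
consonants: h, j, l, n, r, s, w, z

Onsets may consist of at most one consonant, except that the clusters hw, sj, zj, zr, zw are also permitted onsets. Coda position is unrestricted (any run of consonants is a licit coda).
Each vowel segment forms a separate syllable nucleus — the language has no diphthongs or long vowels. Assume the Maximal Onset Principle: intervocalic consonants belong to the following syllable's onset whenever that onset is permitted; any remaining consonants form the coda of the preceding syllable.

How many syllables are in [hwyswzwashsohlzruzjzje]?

Vowels present: y, a, o, u, e; each is a nucleus, giving 5 syllables.

5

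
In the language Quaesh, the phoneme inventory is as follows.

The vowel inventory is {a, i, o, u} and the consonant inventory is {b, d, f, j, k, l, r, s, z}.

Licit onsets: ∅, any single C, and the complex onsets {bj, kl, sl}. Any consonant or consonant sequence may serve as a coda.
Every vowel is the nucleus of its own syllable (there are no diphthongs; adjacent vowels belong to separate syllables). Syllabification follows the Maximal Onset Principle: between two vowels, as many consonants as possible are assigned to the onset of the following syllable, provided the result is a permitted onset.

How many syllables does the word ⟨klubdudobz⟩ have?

3

The vowels are u, u, o — 3 nuclei, so 3 syllables.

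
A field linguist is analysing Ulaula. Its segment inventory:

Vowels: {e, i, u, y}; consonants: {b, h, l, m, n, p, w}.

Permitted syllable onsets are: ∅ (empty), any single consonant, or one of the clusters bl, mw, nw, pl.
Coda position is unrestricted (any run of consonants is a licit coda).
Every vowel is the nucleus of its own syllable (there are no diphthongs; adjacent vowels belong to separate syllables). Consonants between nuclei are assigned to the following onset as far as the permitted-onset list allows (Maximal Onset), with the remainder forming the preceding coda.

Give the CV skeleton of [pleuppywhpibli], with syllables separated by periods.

Nuclei (vowels): e, u, y, i, i → 5 syllables.
Between /e/ (V1) and /u/ (V2): hiatus — the boundary sits between the two vowels.
Between /u/ (V2) and /y/ (V3): /pp/ — longest licit onset from the right is /p/, leaving /p/ as coda.
Between /y/ (V3) and /i/ (V4): /whp/; trying suffixes from longest down, /p/ is the first permitted one, so coda /wh/ | onset /p/.
Between /i/ (V4) and /i/ (V5): cluster /bl/ — /bl/ is itself a permitted onset, so the whole cluster goes right; preceding coda = ∅.
Putting it together: ple.up.pywh.pi.bli.
Mapping each syllable to C/V: /ple/ → CCV, /up/ → VC, /pywh/ → CVCC, /pi/ → CV, /bli/ → CCV.

CCV.VC.CVCC.CV.CCV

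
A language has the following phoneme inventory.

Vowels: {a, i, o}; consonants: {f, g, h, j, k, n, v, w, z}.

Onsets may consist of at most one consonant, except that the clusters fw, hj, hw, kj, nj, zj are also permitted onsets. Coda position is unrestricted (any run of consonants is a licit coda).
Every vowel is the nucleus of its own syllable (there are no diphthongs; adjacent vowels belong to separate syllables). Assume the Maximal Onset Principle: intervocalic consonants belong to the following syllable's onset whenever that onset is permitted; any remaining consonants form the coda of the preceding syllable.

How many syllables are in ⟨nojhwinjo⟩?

Vowels present: o, i, o; each is a nucleus, giving 3 syllables.

3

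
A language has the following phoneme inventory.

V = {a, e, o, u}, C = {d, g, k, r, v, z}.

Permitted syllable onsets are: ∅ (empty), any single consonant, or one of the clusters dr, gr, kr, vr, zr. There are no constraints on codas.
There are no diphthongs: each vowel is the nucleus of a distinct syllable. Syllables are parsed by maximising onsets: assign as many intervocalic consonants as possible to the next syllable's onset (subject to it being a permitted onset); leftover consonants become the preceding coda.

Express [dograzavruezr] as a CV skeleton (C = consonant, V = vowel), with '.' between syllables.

The vowels are o, a, a, u, e — 5 nuclei, so 5 syllables.
/o…a/ gap (V1→V2): cluster /gr/ — /gr/ is itself a permitted onset, so the whole cluster goes right; preceding coda = ∅.
/a…a/ gap (V2→V3): just /z/ — single C goes to the following onset.
/a…u/ gap (V3→V4): /vr/ — entire cluster is a permitted onset → onset /vr/, coda ∅.
/u…e/ gap (V4→V5): nothing intervenes; syllable break is V.V.
So the parse is do.gra.za.vru.ezr.
Mapping each syllable to C/V: /do/ → CV, /gra/ → CCV, /za/ → CV, /vru/ → CCV, /ezr/ → VCC.

CV.CCV.CV.CCV.VCC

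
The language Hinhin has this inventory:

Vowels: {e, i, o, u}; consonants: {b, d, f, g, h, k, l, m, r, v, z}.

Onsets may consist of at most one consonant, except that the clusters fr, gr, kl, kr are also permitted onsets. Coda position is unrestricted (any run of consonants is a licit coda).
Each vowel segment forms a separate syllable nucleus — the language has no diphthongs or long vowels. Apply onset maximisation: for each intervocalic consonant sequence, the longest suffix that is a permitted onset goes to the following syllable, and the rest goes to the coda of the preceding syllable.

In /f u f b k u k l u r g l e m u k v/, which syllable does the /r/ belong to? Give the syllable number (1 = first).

Nuclei (vowels): u, u, u, e, u → 5 syllables.
V1 /u/ – V2 /u/: /fbk/ splits as /fb/ + /k/ (/k/ is the longest suffix that is a licit onset).
V2 /u/ – V3 /u/: /kl/ is a licit onset in full, so it all attaches to the next syllable.
V3 /u/ – V4 /e/: cluster /rgl/ — the longest permitted-onset suffix is /l/; onset = /l/, preceding coda = /rg/.
V4 /e/ – V5 /u/: /m/ is a single consonant, so it becomes the next onset.
Result: fufb.ku.klurg.le.mukv.
The /r/ is in the coda of syllable 3 (/klurg/).

3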